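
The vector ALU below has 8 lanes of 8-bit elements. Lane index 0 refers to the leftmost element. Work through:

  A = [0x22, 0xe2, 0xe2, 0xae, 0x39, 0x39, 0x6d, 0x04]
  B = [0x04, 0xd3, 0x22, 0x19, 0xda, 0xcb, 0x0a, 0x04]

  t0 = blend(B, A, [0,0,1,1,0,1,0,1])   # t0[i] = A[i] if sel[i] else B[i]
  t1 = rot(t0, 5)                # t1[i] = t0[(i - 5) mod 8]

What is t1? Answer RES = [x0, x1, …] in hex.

RES = [0xae, 0xda, 0x39, 0x0a, 0x04, 0x04, 0xd3, 0xe2]

  t0: 04 d3 e2 ae da 39 0a 04
  t1: ae da 39 0a 04 04 d3 e2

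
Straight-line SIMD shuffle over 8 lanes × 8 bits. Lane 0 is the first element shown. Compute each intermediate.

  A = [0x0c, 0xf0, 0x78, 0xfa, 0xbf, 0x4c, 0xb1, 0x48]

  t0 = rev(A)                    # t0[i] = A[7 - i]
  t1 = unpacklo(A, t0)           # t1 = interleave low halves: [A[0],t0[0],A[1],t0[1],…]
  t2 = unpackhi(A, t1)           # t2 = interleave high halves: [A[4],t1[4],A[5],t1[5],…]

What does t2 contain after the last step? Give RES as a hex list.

RES = [ 0xbf  0x78  0x4c  0x4c  0xb1  0xfa  0x48  0xbf ]

  t0: 48 b1 4c bf fa 78 f0 0c
  t1: 0c 48 f0 b1 78 4c fa bf
  t2: bf 78 4c 4c b1 fa 48 bf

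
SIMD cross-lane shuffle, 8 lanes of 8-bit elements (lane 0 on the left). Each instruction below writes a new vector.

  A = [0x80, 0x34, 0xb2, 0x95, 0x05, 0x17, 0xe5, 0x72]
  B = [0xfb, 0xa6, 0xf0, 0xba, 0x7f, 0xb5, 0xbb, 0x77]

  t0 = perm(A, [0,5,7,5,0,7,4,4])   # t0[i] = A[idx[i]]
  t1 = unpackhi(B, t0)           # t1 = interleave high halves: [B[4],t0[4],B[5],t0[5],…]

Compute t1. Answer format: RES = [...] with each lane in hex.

RES = [0x7f, 0x80, 0xb5, 0x72, 0xbb, 0x05, 0x77, 0x05]

→ t0 |80|17|72|17|80|72|05|05|
→ t1 |7f|80|b5|72|bb|05|77|05|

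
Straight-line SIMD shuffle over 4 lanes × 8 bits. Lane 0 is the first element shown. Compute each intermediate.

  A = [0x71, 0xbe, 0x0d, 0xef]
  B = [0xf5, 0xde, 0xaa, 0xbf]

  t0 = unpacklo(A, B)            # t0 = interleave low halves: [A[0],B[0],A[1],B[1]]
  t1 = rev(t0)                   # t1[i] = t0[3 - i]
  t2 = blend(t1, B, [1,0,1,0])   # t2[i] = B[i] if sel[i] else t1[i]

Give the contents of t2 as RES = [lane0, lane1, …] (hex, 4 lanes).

RES = [ 0xf5  0xbe  0xaa  0x71 ]

t0 = [0x71, 0xf5, 0xbe, 0xde]
t1 = [0xde, 0xbe, 0xf5, 0x71]
t2 = [0xf5, 0xbe, 0xaa, 0x71]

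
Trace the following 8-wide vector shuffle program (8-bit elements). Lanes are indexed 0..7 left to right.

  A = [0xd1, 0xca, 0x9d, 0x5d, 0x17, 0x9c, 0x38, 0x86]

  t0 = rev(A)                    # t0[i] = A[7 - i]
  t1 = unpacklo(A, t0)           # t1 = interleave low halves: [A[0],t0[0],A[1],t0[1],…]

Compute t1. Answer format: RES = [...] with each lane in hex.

RES = [0xd1, 0x86, 0xca, 0x38, 0x9d, 0x9c, 0x5d, 0x17]

→ t0 |86|38|9c|17|5d|9d|ca|d1|
→ t1 |d1|86|ca|38|9d|9c|5d|17|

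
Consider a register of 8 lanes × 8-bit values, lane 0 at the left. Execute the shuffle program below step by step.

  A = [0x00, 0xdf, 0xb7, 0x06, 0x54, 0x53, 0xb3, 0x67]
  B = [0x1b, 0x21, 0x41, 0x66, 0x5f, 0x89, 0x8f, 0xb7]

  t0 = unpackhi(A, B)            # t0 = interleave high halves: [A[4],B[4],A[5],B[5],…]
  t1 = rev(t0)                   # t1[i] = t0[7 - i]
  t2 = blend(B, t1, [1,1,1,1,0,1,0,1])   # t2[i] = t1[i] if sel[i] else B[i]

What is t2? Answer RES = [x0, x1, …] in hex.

  t0: 54 5f 53 89 b3 8f 67 b7
  t1: b7 67 8f b3 89 53 5f 54
  t2: b7 67 8f b3 5f 53 8f 54

RES = [ 0xb7  0x67  0x8f  0xb3  0x5f  0x53  0x8f  0x54 ]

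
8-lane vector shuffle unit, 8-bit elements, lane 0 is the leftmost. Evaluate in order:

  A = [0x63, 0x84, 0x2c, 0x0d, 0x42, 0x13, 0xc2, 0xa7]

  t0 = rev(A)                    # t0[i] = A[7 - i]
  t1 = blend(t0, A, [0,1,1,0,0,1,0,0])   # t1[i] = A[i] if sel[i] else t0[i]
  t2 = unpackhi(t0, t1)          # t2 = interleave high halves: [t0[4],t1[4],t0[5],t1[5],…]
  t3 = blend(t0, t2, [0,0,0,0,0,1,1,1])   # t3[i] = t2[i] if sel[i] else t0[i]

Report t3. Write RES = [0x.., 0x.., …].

  t0: a7 c2 13 42 0d 2c 84 63
  t1: a7 84 2c 42 0d 13 84 63
  t2: 0d 0d 2c 13 84 84 63 63
  t3: a7 c2 13 42 0d 84 63 63

RES = [ 0xa7  0xc2  0x13  0x42  0x0d  0x84  0x63  0x63 ]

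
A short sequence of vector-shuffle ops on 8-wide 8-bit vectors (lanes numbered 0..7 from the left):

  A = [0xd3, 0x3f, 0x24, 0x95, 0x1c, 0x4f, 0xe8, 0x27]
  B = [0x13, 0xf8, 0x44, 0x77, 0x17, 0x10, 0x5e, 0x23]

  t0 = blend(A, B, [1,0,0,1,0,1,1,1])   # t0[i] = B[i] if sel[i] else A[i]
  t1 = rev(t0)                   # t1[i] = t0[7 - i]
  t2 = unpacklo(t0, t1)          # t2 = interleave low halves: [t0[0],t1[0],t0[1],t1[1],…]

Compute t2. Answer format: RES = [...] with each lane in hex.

RES = [ 0x13  0x23  0x3f  0x5e  0x24  0x10  0x77  0x1c ]

t0 = [0x13, 0x3f, 0x24, 0x77, 0x1c, 0x10, 0x5e, 0x23]
t1 = [0x23, 0x5e, 0x10, 0x1c, 0x77, 0x24, 0x3f, 0x13]
t2 = [0x13, 0x23, 0x3f, 0x5e, 0x24, 0x10, 0x77, 0x1c]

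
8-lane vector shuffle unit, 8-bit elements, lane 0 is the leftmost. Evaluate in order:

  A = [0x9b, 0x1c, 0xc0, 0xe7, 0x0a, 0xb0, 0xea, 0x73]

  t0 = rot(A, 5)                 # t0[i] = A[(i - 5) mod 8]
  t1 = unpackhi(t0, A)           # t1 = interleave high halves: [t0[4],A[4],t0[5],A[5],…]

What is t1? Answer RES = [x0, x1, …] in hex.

RES = [ 0x73  0x0a  0x9b  0xb0  0x1c  0xea  0xc0  0x73 ]

→ t0 |e7|0a|b0|ea|73|9b|1c|c0|
→ t1 |73|0a|9b|b0|1c|ea|c0|73|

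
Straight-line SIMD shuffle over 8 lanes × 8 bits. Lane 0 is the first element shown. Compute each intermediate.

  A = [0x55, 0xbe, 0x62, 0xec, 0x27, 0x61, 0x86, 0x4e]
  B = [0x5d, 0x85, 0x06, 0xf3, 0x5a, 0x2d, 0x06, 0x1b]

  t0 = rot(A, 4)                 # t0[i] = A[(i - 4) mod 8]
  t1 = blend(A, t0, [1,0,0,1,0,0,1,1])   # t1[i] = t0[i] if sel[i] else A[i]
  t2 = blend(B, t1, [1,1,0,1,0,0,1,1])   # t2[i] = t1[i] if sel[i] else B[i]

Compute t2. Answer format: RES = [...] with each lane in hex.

RES = [ 0x27  0xbe  0x06  0x4e  0x5a  0x2d  0x62  0xec ]

t0 = [0x27, 0x61, 0x86, 0x4e, 0x55, 0xbe, 0x62, 0xec]
t1 = [0x27, 0xbe, 0x62, 0x4e, 0x27, 0x61, 0x62, 0xec]
t2 = [0x27, 0xbe, 0x06, 0x4e, 0x5a, 0x2d, 0x62, 0xec]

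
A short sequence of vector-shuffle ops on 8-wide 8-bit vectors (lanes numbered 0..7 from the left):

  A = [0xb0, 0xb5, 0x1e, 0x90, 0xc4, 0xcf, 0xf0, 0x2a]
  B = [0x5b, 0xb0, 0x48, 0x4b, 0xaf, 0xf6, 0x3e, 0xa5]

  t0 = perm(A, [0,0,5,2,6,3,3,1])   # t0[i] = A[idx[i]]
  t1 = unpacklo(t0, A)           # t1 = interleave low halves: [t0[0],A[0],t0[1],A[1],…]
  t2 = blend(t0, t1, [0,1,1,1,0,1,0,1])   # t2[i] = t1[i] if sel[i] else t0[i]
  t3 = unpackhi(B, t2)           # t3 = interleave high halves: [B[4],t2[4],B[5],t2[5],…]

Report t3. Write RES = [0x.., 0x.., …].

→ t0 |b0|b0|cf|1e|f0|90|90|b5|
→ t1 |b0|b0|b0|b5|cf|1e|1e|90|
→ t2 |b0|b0|b0|b5|f0|1e|90|90|
→ t3 |af|f0|f6|1e|3e|90|a5|90|

RES = [0xaf, 0xf0, 0xf6, 0x1e, 0x3e, 0x90, 0xa5, 0x90]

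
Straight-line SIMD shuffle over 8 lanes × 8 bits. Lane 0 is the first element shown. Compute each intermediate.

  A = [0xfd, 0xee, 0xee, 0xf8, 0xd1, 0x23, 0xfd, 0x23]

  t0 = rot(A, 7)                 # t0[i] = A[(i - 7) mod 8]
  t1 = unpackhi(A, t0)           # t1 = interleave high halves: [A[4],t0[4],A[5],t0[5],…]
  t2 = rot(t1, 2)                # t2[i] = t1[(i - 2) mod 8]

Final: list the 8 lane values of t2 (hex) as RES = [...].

RES = [ 0x23  0xfd  0xd1  0x23  0x23  0xfd  0xfd  0x23 ]

  t0: ee ee f8 d1 23 fd 23 fd
  t1: d1 23 23 fd fd 23 23 fd
  t2: 23 fd d1 23 23 fd fd 23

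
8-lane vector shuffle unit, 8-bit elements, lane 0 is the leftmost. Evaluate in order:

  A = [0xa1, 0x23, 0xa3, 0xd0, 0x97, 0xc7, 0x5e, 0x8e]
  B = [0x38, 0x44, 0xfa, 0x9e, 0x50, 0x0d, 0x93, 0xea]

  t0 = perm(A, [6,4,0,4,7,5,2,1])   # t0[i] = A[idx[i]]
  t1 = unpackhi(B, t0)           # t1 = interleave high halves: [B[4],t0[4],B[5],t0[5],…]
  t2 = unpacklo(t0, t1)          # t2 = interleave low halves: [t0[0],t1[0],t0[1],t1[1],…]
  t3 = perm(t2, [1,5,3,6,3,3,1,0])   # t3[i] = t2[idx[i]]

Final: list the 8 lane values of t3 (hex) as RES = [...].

RES = [ 0x50  0x0d  0x8e  0x97  0x8e  0x8e  0x50  0x5e ]

  t0: 5e 97 a1 97 8e c7 a3 23
  t1: 50 8e 0d c7 93 a3 ea 23
  t2: 5e 50 97 8e a1 0d 97 c7
  t3: 50 0d 8e 97 8e 8e 50 5e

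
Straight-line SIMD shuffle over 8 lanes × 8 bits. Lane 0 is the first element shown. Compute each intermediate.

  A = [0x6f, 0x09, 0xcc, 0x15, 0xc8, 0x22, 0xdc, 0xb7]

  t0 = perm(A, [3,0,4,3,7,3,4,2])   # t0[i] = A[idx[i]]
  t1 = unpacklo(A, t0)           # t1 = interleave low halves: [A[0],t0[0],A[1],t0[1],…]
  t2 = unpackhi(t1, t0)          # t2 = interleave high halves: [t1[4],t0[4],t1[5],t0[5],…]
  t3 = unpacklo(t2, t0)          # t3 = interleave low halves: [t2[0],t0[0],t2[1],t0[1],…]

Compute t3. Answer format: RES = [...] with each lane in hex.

RES = [ 0xcc  0x15  0xb7  0x6f  0xc8  0xc8  0x15  0x15 ]

  t0: 15 6f c8 15 b7 15 c8 cc
  t1: 6f 15 09 6f cc c8 15 15
  t2: cc b7 c8 15 15 c8 15 cc
  t3: cc 15 b7 6f c8 c8 15 15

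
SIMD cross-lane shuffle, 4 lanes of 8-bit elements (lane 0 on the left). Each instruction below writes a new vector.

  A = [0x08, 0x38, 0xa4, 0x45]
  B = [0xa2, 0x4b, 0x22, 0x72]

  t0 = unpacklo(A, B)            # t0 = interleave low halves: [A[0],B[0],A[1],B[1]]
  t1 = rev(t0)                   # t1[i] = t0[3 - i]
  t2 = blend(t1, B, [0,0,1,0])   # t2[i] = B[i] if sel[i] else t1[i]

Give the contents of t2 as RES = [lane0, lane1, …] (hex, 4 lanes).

  t0: 08 a2 38 4b
  t1: 4b 38 a2 08
  t2: 4b 38 22 08

RES = [ 0x4b  0x38  0x22  0x08 ]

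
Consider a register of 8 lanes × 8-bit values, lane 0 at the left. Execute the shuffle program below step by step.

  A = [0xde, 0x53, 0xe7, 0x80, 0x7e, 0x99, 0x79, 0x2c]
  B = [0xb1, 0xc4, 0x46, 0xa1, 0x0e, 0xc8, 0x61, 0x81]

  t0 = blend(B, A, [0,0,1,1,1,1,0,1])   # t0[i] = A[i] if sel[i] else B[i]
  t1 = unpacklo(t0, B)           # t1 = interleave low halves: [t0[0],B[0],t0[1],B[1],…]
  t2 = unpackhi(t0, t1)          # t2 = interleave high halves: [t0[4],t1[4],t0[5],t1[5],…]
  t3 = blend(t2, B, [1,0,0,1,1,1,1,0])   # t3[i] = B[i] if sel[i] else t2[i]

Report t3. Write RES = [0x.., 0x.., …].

RES = [ 0xb1  0xe7  0x99  0xa1  0x0e  0xc8  0x61  0xa1 ]

t0 = [0xb1, 0xc4, 0xe7, 0x80, 0x7e, 0x99, 0x61, 0x2c]
t1 = [0xb1, 0xb1, 0xc4, 0xc4, 0xe7, 0x46, 0x80, 0xa1]
t2 = [0x7e, 0xe7, 0x99, 0x46, 0x61, 0x80, 0x2c, 0xa1]
t3 = [0xb1, 0xe7, 0x99, 0xa1, 0x0e, 0xc8, 0x61, 0xa1]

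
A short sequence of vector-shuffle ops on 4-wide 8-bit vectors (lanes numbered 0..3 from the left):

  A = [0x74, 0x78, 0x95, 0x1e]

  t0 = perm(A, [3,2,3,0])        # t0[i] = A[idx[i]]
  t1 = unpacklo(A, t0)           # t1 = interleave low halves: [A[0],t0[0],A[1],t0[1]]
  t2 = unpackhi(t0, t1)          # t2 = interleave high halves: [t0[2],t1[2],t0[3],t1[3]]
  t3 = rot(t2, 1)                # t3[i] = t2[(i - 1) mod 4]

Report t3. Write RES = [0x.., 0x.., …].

  t0: 1e 95 1e 74
  t1: 74 1e 78 95
  t2: 1e 78 74 95
  t3: 95 1e 78 74

RES = [ 0x95  0x1e  0x78  0x74 ]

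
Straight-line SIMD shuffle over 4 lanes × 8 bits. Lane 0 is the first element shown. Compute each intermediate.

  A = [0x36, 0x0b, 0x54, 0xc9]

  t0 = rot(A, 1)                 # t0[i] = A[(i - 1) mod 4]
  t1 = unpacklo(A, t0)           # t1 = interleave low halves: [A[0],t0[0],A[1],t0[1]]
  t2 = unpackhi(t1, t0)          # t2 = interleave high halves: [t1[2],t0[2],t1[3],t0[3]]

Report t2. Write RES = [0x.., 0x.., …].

RES = [0x0b, 0x0b, 0x36, 0x54]

→ t0 |c9|36|0b|54|
→ t1 |36|c9|0b|36|
→ t2 |0b|0b|36|54|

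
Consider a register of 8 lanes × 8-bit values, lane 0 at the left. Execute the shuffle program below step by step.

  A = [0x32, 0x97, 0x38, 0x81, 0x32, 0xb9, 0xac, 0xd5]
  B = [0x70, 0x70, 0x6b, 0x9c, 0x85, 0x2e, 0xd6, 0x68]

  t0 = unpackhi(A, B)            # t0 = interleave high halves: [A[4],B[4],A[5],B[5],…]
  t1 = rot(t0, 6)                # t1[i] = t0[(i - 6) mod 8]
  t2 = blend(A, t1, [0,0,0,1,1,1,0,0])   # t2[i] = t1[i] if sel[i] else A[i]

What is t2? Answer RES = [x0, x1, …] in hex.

  t0: 32 85 b9 2e ac d6 d5 68
  t1: b9 2e ac d6 d5 68 32 85
  t2: 32 97 38 d6 d5 68 ac d5

RES = [ 0x32  0x97  0x38  0xd6  0xd5  0x68  0xac  0xd5 ]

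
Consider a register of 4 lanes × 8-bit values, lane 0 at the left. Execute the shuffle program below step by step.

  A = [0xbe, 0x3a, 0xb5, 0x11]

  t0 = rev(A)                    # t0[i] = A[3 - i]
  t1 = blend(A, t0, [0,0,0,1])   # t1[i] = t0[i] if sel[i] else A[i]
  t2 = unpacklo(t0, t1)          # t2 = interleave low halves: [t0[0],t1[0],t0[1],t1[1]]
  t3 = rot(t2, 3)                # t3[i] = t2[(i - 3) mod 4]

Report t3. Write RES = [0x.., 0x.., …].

RES = [0xbe, 0xb5, 0x3a, 0x11]

→ t0 |11|b5|3a|be|
→ t1 |be|3a|b5|be|
→ t2 |11|be|b5|3a|
→ t3 |be|b5|3a|11|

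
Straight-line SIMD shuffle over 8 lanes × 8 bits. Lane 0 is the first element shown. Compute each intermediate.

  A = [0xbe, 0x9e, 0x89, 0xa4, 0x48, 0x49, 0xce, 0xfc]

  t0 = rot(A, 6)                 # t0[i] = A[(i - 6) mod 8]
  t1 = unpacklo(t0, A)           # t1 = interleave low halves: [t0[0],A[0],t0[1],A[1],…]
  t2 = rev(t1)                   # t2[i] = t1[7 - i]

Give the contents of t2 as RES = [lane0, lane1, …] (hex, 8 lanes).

  t0: 89 a4 48 49 ce fc be 9e
  t1: 89 be a4 9e 48 89 49 a4
  t2: a4 49 89 48 9e a4 be 89

RES = [0xa4, 0x49, 0x89, 0x48, 0x9e, 0xa4, 0xbe, 0x89]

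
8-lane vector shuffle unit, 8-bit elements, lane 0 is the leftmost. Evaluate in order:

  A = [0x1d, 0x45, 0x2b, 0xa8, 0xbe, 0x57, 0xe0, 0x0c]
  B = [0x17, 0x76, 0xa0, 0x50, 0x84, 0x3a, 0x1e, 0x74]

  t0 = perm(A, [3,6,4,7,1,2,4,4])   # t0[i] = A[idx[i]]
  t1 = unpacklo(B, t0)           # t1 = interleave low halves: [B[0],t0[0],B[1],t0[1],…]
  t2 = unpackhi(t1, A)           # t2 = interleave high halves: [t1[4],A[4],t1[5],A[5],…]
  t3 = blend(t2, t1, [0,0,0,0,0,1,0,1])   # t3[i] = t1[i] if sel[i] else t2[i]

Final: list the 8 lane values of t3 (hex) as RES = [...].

RES = [ 0xa0  0xbe  0xbe  0x57  0x50  0xbe  0x0c  0x0c ]

  t0: a8 e0 be 0c 45 2b be be
  t1: 17 a8 76 e0 a0 be 50 0c
  t2: a0 be be 57 50 e0 0c 0c
  t3: a0 be be 57 50 be 0c 0c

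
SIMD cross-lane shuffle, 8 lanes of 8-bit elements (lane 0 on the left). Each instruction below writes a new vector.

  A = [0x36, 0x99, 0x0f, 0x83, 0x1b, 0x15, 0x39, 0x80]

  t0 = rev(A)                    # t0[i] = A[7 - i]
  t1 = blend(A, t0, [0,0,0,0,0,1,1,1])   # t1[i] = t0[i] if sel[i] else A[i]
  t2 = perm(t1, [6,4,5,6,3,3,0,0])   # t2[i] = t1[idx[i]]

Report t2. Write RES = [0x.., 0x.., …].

t0 = [0x80, 0x39, 0x15, 0x1b, 0x83, 0x0f, 0x99, 0x36]
t1 = [0x36, 0x99, 0x0f, 0x83, 0x1b, 0x0f, 0x99, 0x36]
t2 = [0x99, 0x1b, 0x0f, 0x99, 0x83, 0x83, 0x36, 0x36]

RES = [ 0x99  0x1b  0x0f  0x99  0x83  0x83  0x36  0x36 ]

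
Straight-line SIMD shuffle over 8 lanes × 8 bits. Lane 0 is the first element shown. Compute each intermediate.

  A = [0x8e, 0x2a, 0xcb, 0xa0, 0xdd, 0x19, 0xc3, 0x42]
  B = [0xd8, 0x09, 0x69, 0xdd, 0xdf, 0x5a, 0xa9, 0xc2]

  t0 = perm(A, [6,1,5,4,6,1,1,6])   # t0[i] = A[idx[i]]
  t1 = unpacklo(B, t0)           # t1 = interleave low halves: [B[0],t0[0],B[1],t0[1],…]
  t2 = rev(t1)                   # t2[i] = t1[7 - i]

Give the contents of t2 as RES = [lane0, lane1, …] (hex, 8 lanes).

RES = [ 0xdd  0xdd  0x19  0x69  0x2a  0x09  0xc3  0xd8 ]

t0 = [0xc3, 0x2a, 0x19, 0xdd, 0xc3, 0x2a, 0x2a, 0xc3]
t1 = [0xd8, 0xc3, 0x09, 0x2a, 0x69, 0x19, 0xdd, 0xdd]
t2 = [0xdd, 0xdd, 0x19, 0x69, 0x2a, 0x09, 0xc3, 0xd8]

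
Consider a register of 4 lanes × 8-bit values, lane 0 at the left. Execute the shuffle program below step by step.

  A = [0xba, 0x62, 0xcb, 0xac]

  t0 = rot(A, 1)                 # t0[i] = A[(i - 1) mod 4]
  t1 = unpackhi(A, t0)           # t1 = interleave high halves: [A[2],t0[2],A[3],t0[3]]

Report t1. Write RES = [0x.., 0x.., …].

t0 = [0xac, 0xba, 0x62, 0xcb]
t1 = [0xcb, 0x62, 0xac, 0xcb]

RES = [ 0xcb  0x62  0xac  0xcb ]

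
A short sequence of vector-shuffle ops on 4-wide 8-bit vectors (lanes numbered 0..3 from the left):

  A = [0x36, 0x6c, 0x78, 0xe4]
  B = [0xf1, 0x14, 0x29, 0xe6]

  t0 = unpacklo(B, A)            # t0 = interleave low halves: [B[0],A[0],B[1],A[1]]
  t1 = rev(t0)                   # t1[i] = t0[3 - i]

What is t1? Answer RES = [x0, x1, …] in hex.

RES = [ 0x6c  0x14  0x36  0xf1 ]

t0 = [0xf1, 0x36, 0x14, 0x6c]
t1 = [0x6c, 0x14, 0x36, 0xf1]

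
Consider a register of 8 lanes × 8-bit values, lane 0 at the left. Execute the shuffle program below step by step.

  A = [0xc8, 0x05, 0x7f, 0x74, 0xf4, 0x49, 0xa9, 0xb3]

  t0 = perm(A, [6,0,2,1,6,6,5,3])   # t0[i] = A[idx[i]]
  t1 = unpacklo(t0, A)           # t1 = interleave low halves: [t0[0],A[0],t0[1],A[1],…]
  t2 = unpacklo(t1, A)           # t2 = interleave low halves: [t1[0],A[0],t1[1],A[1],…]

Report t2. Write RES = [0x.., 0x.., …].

RES = [0xa9, 0xc8, 0xc8, 0x05, 0xc8, 0x7f, 0x05, 0x74]

→ t0 |a9|c8|7f|05|a9|a9|49|74|
→ t1 |a9|c8|c8|05|7f|7f|05|74|
→ t2 |a9|c8|c8|05|c8|7f|05|74|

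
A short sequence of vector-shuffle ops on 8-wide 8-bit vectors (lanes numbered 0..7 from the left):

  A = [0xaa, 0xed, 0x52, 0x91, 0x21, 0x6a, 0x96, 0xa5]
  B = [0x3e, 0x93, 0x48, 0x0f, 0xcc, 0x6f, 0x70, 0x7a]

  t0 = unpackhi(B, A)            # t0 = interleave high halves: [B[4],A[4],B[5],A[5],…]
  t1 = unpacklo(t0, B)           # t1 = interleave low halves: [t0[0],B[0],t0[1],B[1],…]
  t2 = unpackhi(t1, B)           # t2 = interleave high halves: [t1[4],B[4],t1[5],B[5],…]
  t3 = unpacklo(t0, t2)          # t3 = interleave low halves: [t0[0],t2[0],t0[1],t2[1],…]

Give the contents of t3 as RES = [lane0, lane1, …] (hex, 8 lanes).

RES = [0xcc, 0x6f, 0x21, 0xcc, 0x6f, 0x48, 0x6a, 0x6f]

  t0: cc 21 6f 6a 70 96 7a a5
  t1: cc 3e 21 93 6f 48 6a 0f
  t2: 6f cc 48 6f 6a 70 0f 7a
  t3: cc 6f 21 cc 6f 48 6a 6f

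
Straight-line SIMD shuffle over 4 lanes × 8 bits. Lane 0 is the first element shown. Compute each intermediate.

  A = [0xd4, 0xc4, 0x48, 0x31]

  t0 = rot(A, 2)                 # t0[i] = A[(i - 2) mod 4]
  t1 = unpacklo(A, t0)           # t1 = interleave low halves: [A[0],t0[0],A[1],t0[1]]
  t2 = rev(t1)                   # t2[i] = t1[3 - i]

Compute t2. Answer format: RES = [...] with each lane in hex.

RES = [ 0x31  0xc4  0x48  0xd4 ]

  t0: 48 31 d4 c4
  t1: d4 48 c4 31
  t2: 31 c4 48 d4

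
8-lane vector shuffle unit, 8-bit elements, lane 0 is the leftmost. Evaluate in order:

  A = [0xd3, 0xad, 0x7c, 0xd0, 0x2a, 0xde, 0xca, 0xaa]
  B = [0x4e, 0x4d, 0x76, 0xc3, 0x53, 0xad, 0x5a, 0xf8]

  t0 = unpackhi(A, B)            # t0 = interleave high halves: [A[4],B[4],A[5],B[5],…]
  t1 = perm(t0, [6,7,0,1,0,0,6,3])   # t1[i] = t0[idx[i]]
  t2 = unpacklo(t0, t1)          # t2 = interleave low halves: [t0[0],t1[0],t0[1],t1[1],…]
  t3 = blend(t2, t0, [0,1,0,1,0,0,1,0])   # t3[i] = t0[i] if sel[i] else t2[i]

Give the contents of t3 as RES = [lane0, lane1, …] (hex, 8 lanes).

RES = [ 0x2a  0x53  0x53  0xad  0xde  0x2a  0xaa  0x53 ]

→ t0 |2a|53|de|ad|ca|5a|aa|f8|
→ t1 |aa|f8|2a|53|2a|2a|aa|ad|
→ t2 |2a|aa|53|f8|de|2a|ad|53|
→ t3 |2a|53|53|ad|de|2a|aa|53|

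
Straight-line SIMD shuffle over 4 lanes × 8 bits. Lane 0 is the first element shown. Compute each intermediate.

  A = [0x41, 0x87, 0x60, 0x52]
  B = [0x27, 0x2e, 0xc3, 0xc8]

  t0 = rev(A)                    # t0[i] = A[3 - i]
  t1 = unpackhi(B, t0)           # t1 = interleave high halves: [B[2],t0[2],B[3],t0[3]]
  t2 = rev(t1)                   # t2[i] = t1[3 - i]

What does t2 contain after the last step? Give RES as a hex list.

→ t0 |52|60|87|41|
→ t1 |c3|87|c8|41|
→ t2 |41|c8|87|c3|

RES = [ 0x41  0xc8  0x87  0xc3 ]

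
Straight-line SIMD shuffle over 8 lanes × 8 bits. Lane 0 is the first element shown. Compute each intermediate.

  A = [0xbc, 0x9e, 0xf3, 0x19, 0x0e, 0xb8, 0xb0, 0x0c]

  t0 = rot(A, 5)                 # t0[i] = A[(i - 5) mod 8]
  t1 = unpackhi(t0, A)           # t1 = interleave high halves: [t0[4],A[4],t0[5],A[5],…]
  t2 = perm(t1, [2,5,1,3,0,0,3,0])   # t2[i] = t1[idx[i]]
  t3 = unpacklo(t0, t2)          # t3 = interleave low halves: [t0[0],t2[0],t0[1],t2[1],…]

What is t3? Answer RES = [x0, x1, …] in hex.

RES = [0x19, 0xbc, 0x0e, 0xb0, 0xb8, 0x0e, 0xb0, 0xb8]

t0 = [0x19, 0x0e, 0xb8, 0xb0, 0x0c, 0xbc, 0x9e, 0xf3]
t1 = [0x0c, 0x0e, 0xbc, 0xb8, 0x9e, 0xb0, 0xf3, 0x0c]
t2 = [0xbc, 0xb0, 0x0e, 0xb8, 0x0c, 0x0c, 0xb8, 0x0c]
t3 = [0x19, 0xbc, 0x0e, 0xb0, 0xb8, 0x0e, 0xb0, 0xb8]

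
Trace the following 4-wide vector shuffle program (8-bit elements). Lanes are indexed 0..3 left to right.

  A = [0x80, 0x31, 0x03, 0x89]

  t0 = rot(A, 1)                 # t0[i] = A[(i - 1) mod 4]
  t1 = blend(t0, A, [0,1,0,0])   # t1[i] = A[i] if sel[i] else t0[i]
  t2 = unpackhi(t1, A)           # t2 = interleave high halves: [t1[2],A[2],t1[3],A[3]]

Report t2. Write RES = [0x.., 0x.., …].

  t0: 89 80 31 03
  t1: 89 31 31 03
  t2: 31 03 03 89

RES = [ 0x31  0x03  0x03  0x89 ]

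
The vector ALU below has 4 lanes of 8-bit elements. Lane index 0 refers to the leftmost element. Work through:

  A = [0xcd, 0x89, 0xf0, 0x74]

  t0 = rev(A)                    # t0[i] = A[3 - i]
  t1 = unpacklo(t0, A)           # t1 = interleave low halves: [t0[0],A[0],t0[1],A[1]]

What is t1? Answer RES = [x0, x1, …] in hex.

  t0: 74 f0 89 cd
  t1: 74 cd f0 89

RES = [ 0x74  0xcd  0xf0  0x89 ]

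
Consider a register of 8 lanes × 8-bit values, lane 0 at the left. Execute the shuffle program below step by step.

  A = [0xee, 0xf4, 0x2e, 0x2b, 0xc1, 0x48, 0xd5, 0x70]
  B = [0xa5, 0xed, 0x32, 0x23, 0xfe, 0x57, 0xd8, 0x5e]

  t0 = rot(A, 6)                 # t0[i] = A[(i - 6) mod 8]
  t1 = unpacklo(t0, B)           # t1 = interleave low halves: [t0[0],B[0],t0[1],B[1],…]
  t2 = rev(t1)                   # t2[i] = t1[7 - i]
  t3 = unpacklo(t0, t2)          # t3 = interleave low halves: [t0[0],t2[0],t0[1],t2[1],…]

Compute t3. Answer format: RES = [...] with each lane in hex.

RES = [0x2e, 0x23, 0x2b, 0x48, 0xc1, 0x32, 0x48, 0xc1]

→ t0 |2e|2b|c1|48|d5|70|ee|f4|
→ t1 |2e|a5|2b|ed|c1|32|48|23|
→ t2 |23|48|32|c1|ed|2b|a5|2e|
→ t3 |2e|23|2b|48|c1|32|48|c1|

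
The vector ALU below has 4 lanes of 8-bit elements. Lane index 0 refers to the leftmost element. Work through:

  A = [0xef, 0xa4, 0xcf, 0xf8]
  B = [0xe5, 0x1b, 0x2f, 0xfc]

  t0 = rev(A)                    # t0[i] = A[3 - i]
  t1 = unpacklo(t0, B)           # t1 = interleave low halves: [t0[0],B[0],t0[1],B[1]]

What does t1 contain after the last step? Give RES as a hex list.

  t0: f8 cf a4 ef
  t1: f8 e5 cf 1b

RES = [0xf8, 0xe5, 0xcf, 0x1b]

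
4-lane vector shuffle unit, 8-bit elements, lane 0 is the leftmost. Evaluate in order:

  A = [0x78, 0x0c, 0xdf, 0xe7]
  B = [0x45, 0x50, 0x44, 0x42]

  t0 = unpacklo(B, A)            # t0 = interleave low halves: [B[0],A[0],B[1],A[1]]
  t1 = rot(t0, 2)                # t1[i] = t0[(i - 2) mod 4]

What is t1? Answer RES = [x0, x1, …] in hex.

RES = [ 0x50  0x0c  0x45  0x78 ]

  t0: 45 78 50 0c
  t1: 50 0c 45 78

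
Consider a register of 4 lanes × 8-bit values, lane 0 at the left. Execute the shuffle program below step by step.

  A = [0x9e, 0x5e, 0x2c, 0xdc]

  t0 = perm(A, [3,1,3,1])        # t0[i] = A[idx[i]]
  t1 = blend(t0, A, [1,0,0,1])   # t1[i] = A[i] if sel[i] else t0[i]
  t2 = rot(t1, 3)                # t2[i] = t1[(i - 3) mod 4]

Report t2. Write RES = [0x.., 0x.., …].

→ t0 |dc|5e|dc|5e|
→ t1 |9e|5e|dc|dc|
→ t2 |5e|dc|dc|9e|

RES = [0x5e, 0xdc, 0xdc, 0x9e]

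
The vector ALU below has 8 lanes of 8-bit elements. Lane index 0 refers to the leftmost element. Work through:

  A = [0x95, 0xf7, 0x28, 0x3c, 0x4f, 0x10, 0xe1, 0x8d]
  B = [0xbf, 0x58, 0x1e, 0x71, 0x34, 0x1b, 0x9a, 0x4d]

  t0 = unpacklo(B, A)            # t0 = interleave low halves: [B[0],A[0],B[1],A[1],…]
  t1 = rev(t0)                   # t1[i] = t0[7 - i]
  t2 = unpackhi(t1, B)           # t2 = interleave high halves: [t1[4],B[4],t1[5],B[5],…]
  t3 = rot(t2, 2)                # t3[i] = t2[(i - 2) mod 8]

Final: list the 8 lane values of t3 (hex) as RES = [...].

  t0: bf 95 58 f7 1e 28 71 3c
  t1: 3c 71 28 1e f7 58 95 bf
  t2: f7 34 58 1b 95 9a bf 4d
  t3: bf 4d f7 34 58 1b 95 9a

RES = [0xbf, 0x4d, 0xf7, 0x34, 0x58, 0x1b, 0x95, 0x9a]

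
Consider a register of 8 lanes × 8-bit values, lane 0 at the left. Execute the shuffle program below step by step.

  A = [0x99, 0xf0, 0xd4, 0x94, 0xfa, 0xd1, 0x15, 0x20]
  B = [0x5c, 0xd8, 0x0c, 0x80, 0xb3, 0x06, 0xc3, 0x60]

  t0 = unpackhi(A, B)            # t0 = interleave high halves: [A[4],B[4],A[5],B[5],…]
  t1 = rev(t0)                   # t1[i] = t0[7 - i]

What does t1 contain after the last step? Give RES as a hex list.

  t0: fa b3 d1 06 15 c3 20 60
  t1: 60 20 c3 15 06 d1 b3 fa

RES = [ 0x60  0x20  0xc3  0x15  0x06  0xd1  0xb3  0xfa ]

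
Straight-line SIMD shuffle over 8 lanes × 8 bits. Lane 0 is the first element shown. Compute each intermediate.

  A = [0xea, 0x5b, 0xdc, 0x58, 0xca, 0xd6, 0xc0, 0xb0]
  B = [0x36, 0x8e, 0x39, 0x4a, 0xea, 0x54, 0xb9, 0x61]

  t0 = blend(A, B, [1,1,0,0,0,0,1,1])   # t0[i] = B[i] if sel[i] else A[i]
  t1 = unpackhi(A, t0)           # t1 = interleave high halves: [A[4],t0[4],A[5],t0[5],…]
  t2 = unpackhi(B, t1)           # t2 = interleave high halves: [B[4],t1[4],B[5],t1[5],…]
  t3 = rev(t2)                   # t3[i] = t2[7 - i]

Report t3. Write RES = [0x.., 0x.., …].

RES = [ 0x61  0x61  0xb0  0xb9  0xb9  0x54  0xc0  0xea ]

  t0: 36 8e dc 58 ca d6 b9 61
  t1: ca ca d6 d6 c0 b9 b0 61
  t2: ea c0 54 b9 b9 b0 61 61
  t3: 61 61 b0 b9 b9 54 c0 ea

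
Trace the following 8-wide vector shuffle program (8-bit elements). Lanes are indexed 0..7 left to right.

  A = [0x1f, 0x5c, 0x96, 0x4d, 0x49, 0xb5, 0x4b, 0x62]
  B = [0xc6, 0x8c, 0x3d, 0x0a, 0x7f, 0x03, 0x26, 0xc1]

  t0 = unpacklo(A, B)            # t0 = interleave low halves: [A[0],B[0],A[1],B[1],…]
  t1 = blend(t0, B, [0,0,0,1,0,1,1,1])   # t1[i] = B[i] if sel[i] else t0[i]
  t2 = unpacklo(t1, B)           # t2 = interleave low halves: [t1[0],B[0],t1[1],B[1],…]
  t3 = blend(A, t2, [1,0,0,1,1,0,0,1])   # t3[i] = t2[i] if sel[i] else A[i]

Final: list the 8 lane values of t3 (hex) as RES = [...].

→ t0 |1f|c6|5c|8c|96|3d|4d|0a|
→ t1 |1f|c6|5c|0a|96|03|26|c1|
→ t2 |1f|c6|c6|8c|5c|3d|0a|0a|
→ t3 |1f|5c|96|8c|5c|b5|4b|0a|

RES = [0x1f, 0x5c, 0x96, 0x8c, 0x5c, 0xb5, 0x4b, 0x0a]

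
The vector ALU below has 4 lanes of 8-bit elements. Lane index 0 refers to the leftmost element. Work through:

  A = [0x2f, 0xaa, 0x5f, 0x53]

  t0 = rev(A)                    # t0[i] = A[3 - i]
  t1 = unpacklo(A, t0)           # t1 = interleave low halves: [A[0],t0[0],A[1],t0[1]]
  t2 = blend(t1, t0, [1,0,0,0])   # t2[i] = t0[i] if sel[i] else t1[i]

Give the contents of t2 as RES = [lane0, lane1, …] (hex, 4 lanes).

  t0: 53 5f aa 2f
  t1: 2f 53 aa 5f
  t2: 53 53 aa 5f

RES = [ 0x53  0x53  0xaa  0x5f ]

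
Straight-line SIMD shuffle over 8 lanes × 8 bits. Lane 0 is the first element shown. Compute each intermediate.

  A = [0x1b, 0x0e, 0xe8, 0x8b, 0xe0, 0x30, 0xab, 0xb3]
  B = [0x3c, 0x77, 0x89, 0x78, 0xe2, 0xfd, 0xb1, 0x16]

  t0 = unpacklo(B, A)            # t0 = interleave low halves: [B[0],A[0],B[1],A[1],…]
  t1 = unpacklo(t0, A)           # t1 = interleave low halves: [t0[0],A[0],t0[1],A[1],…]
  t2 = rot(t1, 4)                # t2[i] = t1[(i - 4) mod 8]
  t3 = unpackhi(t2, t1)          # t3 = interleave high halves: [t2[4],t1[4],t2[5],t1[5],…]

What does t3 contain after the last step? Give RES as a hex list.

RES = [ 0x3c  0x77  0x1b  0xe8  0x1b  0x0e  0x0e  0x8b ]

  t0: 3c 1b 77 0e 89 e8 78 8b
  t1: 3c 1b 1b 0e 77 e8 0e 8b
  t2: 77 e8 0e 8b 3c 1b 1b 0e
  t3: 3c 77 1b e8 1b 0e 0e 8b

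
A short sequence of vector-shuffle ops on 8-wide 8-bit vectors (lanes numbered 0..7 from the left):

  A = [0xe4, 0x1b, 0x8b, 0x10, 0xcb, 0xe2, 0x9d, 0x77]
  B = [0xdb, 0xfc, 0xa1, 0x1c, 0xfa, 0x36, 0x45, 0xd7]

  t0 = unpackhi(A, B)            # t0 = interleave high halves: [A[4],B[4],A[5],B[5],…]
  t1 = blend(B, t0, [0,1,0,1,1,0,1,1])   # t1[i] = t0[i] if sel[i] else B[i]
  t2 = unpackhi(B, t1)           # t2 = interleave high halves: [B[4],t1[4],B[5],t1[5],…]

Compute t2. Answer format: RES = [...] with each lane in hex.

→ t0 |cb|fa|e2|36|9d|45|77|d7|
→ t1 |db|fa|a1|36|9d|36|77|d7|
→ t2 |fa|9d|36|36|45|77|d7|d7|

RES = [0xfa, 0x9d, 0x36, 0x36, 0x45, 0x77, 0xd7, 0xd7]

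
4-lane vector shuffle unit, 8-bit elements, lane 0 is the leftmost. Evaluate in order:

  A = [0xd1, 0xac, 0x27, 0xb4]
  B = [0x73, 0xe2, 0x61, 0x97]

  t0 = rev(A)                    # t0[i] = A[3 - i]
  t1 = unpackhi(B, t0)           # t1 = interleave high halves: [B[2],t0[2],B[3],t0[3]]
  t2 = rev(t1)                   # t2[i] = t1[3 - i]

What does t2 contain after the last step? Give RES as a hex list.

→ t0 |b4|27|ac|d1|
→ t1 |61|ac|97|d1|
→ t2 |d1|97|ac|61|

RES = [ 0xd1  0x97  0xac  0x61 ]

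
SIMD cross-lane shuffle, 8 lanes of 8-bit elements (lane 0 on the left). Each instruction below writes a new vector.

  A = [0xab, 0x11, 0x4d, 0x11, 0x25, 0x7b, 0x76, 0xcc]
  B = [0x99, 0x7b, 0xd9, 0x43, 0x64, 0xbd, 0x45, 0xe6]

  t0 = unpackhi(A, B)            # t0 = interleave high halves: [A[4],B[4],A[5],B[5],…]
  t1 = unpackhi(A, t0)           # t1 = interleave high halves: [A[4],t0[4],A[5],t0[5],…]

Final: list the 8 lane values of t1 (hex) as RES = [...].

  t0: 25 64 7b bd 76 45 cc e6
  t1: 25 76 7b 45 76 cc cc e6

RES = [0x25, 0x76, 0x7b, 0x45, 0x76, 0xcc, 0xcc, 0xe6]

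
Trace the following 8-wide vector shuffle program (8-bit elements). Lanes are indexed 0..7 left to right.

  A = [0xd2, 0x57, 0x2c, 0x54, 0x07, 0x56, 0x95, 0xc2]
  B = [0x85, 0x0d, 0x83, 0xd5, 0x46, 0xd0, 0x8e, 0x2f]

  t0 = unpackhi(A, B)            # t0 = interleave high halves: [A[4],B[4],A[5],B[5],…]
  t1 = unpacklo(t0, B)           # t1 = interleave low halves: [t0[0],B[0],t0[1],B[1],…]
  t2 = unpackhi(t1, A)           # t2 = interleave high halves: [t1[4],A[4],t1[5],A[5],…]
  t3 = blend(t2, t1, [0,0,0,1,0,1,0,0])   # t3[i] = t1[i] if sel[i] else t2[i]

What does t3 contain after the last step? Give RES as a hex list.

  t0: 07 46 56 d0 95 8e c2 2f
  t1: 07 85 46 0d 56 83 d0 d5
  t2: 56 07 83 56 d0 95 d5 c2
  t3: 56 07 83 0d d0 83 d5 c2

RES = [ 0x56  0x07  0x83  0x0d  0xd0  0x83  0xd5  0xc2 ]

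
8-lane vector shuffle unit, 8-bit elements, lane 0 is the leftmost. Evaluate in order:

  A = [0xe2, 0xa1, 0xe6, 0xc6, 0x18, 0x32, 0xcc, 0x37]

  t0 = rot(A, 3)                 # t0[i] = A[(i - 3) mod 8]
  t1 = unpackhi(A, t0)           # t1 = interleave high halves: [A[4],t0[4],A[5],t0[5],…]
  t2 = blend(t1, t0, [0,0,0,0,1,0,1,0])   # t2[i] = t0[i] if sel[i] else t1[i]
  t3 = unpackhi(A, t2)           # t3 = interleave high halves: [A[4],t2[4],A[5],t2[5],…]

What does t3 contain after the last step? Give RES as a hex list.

RES = [ 0x18  0xa1  0x32  0xc6  0xcc  0xc6  0x37  0x18 ]

  t0: 32 cc 37 e2 a1 e6 c6 18
  t1: 18 a1 32 e6 cc c6 37 18
  t2: 18 a1 32 e6 a1 c6 c6 18
  t3: 18 a1 32 c6 cc c6 37 18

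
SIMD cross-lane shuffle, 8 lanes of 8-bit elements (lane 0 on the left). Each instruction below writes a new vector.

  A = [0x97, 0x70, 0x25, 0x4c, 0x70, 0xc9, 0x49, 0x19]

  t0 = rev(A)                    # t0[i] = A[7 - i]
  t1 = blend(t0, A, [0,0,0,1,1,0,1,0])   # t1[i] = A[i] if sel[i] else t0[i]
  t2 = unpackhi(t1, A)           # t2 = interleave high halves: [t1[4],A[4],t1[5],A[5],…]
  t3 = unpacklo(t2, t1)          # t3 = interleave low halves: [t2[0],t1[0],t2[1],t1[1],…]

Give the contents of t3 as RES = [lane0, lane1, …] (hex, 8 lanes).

→ t0 |19|49|c9|70|4c|25|70|97|
→ t1 |19|49|c9|4c|70|25|49|97|
→ t2 |70|70|25|c9|49|49|97|19|
→ t3 |70|19|70|49|25|c9|c9|4c|

RES = [ 0x70  0x19  0x70  0x49  0x25  0xc9  0xc9  0x4c ]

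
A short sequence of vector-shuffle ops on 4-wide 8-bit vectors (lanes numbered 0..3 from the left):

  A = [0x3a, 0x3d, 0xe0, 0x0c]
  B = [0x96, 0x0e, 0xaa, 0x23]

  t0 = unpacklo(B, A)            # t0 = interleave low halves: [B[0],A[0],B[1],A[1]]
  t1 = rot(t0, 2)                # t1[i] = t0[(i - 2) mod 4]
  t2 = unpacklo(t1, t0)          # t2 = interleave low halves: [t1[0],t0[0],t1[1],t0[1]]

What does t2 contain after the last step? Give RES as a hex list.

t0 = [0x96, 0x3a, 0x0e, 0x3d]
t1 = [0x0e, 0x3d, 0x96, 0x3a]
t2 = [0x0e, 0x96, 0x3d, 0x3a]

RES = [ 0x0e  0x96  0x3d  0x3a ]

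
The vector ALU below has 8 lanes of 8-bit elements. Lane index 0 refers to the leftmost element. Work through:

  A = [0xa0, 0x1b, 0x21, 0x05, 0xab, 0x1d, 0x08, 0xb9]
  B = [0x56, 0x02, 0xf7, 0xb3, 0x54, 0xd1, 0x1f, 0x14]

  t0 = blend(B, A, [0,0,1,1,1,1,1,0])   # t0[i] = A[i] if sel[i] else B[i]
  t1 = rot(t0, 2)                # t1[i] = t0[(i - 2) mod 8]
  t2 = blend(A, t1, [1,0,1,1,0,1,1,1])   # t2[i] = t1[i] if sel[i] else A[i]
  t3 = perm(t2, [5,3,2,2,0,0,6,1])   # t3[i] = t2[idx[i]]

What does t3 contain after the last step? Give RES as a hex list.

t0 = [0x56, 0x02, 0x21, 0x05, 0xab, 0x1d, 0x08, 0x14]
t1 = [0x08, 0x14, 0x56, 0x02, 0x21, 0x05, 0xab, 0x1d]
t2 = [0x08, 0x1b, 0x56, 0x02, 0xab, 0x05, 0xab, 0x1d]
t3 = [0x05, 0x02, 0x56, 0x56, 0x08, 0x08, 0xab, 0x1b]

RES = [0x05, 0x02, 0x56, 0x56, 0x08, 0x08, 0xab, 0x1b]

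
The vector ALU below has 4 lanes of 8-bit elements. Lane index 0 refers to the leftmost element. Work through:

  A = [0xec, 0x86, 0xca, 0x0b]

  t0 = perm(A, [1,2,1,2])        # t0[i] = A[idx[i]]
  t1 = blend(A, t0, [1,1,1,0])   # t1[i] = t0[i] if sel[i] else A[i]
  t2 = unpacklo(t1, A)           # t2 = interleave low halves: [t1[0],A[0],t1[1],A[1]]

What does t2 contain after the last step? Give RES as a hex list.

t0 = [0x86, 0xca, 0x86, 0xca]
t1 = [0x86, 0xca, 0x86, 0x0b]
t2 = [0x86, 0xec, 0xca, 0x86]

RES = [ 0x86  0xec  0xca  0x86 ]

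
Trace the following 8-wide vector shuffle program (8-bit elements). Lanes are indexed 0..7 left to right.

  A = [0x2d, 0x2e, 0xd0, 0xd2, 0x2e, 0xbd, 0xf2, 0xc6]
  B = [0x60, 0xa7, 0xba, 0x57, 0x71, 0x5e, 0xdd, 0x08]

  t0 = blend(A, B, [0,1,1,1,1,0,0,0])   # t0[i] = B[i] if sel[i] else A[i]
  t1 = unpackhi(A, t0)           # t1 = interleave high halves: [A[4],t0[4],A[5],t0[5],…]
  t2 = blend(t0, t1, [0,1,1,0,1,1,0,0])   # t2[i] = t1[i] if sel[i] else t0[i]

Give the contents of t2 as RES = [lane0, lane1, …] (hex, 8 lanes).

t0 = [0x2d, 0xa7, 0xba, 0x57, 0x71, 0xbd, 0xf2, 0xc6]
t1 = [0x2e, 0x71, 0xbd, 0xbd, 0xf2, 0xf2, 0xc6, 0xc6]
t2 = [0x2d, 0x71, 0xbd, 0x57, 0xf2, 0xf2, 0xf2, 0xc6]

RES = [0x2d, 0x71, 0xbd, 0x57, 0xf2, 0xf2, 0xf2, 0xc6]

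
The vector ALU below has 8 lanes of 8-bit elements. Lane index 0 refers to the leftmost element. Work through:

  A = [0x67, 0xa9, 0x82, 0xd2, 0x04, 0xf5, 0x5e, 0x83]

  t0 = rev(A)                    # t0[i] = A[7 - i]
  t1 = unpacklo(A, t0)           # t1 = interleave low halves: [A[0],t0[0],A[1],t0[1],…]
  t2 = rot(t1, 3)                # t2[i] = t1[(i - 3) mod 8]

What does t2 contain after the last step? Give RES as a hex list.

→ t0 |83|5e|f5|04|d2|82|a9|67|
→ t1 |67|83|a9|5e|82|f5|d2|04|
→ t2 |f5|d2|04|67|83|a9|5e|82|

RES = [ 0xf5  0xd2  0x04  0x67  0x83  0xa9  0x5e  0x82 ]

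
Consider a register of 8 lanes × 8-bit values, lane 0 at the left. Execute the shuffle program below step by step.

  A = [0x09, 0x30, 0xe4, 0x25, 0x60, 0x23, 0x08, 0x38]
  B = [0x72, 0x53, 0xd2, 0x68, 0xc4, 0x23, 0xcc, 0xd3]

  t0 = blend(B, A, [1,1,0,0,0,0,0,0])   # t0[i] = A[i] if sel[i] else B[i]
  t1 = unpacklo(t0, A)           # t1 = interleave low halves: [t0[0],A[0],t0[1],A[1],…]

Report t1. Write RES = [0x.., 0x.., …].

RES = [0x09, 0x09, 0x30, 0x30, 0xd2, 0xe4, 0x68, 0x25]

  t0: 09 30 d2 68 c4 23 cc d3
  t1: 09 09 30 30 d2 e4 68 25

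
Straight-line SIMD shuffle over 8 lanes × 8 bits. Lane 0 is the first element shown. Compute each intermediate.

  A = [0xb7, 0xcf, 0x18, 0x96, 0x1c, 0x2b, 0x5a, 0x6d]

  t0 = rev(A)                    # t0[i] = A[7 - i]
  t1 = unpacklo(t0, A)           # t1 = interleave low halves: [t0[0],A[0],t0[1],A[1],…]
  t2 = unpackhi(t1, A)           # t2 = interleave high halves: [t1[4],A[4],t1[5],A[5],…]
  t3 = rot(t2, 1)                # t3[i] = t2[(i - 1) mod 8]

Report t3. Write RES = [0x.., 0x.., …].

RES = [0x6d, 0x2b, 0x1c, 0x18, 0x2b, 0x1c, 0x5a, 0x96]

→ t0 |6d|5a|2b|1c|96|18|cf|b7|
→ t1 |6d|b7|5a|cf|2b|18|1c|96|
→ t2 |2b|1c|18|2b|1c|5a|96|6d|
→ t3 |6d|2b|1c|18|2b|1c|5a|96|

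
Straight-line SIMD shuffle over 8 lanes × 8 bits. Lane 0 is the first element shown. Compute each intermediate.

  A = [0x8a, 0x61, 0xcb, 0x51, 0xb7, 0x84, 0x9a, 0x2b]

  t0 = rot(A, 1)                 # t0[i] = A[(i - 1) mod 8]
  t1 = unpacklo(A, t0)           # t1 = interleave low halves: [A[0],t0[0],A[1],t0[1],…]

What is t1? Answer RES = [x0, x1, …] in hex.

RES = [ 0x8a  0x2b  0x61  0x8a  0xcb  0x61  0x51  0xcb ]

→ t0 |2b|8a|61|cb|51|b7|84|9a|
→ t1 |8a|2b|61|8a|cb|61|51|cb|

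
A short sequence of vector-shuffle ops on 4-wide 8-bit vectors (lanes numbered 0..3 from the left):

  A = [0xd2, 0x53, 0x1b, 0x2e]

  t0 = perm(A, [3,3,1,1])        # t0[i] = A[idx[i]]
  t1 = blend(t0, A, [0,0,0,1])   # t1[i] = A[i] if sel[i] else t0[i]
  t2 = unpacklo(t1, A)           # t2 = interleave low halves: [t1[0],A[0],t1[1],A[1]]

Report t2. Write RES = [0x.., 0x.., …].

RES = [0x2e, 0xd2, 0x2e, 0x53]

  t0: 2e 2e 53 53
  t1: 2e 2e 53 2e
  t2: 2e d2 2e 53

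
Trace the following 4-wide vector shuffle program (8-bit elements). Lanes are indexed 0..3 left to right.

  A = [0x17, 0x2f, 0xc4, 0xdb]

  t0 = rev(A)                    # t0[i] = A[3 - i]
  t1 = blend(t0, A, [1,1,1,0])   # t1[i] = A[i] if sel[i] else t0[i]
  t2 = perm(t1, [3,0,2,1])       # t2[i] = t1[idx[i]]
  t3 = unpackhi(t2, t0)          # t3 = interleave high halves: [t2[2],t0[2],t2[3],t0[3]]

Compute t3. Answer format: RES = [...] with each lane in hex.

RES = [0xc4, 0x2f, 0x2f, 0x17]

→ t0 |db|c4|2f|17|
→ t1 |17|2f|c4|17|
→ t2 |17|17|c4|2f|
→ t3 |c4|2f|2f|17|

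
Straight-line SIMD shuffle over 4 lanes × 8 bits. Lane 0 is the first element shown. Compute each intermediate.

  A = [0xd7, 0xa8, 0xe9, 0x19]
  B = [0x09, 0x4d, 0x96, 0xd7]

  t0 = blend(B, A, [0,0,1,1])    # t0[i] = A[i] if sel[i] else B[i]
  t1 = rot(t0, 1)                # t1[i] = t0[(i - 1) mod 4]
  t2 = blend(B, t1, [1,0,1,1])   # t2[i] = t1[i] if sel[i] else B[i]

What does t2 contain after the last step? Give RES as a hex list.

RES = [0x19, 0x4d, 0x4d, 0xe9]

  t0: 09 4d e9 19
  t1: 19 09 4d e9
  t2: 19 4d 4d e9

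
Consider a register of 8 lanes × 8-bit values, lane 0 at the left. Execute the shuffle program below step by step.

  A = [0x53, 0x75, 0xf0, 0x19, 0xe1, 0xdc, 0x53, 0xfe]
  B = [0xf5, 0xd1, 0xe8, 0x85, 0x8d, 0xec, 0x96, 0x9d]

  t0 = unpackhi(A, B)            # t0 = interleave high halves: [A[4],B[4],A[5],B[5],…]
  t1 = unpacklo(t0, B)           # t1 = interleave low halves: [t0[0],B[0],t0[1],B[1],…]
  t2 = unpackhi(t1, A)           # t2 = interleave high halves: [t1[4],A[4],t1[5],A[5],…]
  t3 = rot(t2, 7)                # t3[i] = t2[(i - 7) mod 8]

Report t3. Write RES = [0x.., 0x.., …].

RES = [ 0xe1  0xe8  0xdc  0xec  0x53  0x85  0xfe  0xdc ]

→ t0 |e1|8d|dc|ec|53|96|fe|9d|
→ t1 |e1|f5|8d|d1|dc|e8|ec|85|
→ t2 |dc|e1|e8|dc|ec|53|85|fe|
→ t3 |e1|e8|dc|ec|53|85|fe|dc|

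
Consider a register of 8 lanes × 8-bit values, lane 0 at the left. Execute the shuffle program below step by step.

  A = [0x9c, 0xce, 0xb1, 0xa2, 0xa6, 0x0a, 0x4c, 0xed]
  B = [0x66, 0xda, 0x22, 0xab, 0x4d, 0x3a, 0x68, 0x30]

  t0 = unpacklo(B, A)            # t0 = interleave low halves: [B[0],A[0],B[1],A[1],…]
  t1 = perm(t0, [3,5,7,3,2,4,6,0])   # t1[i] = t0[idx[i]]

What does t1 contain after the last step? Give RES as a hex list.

t0 = [0x66, 0x9c, 0xda, 0xce, 0x22, 0xb1, 0xab, 0xa2]
t1 = [0xce, 0xb1, 0xa2, 0xce, 0xda, 0x22, 0xab, 0x66]

RES = [ 0xce  0xb1  0xa2  0xce  0xda  0x22  0xab  0x66 ]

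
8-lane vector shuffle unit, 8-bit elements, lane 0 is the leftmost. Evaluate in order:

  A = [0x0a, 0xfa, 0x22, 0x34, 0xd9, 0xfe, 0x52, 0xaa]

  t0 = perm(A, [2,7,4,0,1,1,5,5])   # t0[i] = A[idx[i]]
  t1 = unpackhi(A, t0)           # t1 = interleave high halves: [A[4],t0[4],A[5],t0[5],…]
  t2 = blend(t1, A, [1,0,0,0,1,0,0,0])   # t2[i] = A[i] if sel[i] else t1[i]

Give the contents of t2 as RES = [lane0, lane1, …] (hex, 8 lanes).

t0 = [0x22, 0xaa, 0xd9, 0x0a, 0xfa, 0xfa, 0xfe, 0xfe]
t1 = [0xd9, 0xfa, 0xfe, 0xfa, 0x52, 0xfe, 0xaa, 0xfe]
t2 = [0x0a, 0xfa, 0xfe, 0xfa, 0xd9, 0xfe, 0xaa, 0xfe]

RES = [0x0a, 0xfa, 0xfe, 0xfa, 0xd9, 0xfe, 0xaa, 0xfe]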